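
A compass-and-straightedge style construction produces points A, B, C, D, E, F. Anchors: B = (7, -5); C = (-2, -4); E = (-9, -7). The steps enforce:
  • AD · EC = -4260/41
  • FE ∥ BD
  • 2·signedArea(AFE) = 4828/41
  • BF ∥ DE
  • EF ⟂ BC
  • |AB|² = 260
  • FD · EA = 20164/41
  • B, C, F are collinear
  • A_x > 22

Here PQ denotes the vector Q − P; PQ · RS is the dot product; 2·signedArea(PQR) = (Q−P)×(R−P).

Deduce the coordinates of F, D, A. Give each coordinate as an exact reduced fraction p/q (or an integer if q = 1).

A = (909/41, -429/41)
D = (270/41, -358/41)
F = (-352/41, -134/41)

1. F_x = -352/41  [B, C, F are collinear ∩ EF ⟂ BC]
2. F_y = -134/41  [B, C, F are collinear ∩ EF ⟂ BC]
   → F = (-352/41, -134/41)
3. D_x = 270/41  [BF ∥ DE ∩ FE ∥ BD]
4. D_y = -358/41  [BF ∥ DE ∩ FE ∥ BD]
   → D = (270/41, -358/41)
5. A_x = 909/41  [2·signedArea(AFE) = 4828/41 ∩ AD · EC = -4260/41]
6. A_y = -429/41  [2·signedArea(AFE) = 4828/41 ∩ AD · EC = -4260/41]
   → A = (909/41, -429/41)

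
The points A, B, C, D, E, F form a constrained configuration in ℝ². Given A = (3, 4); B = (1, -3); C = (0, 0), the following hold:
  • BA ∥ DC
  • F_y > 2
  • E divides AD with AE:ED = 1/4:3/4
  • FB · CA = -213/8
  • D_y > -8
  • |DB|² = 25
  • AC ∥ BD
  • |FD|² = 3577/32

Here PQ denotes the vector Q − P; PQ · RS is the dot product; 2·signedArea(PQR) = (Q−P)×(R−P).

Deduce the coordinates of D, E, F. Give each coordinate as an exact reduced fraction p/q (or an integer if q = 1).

D = (-2, -7)
E = (7/4, 5/4)
F = (19/8, 21/8)

1. D_x = -2  [BA ∥ DC ∩ AC ∥ BD]
2. D_y = -7  [BA ∥ DC ∩ AC ∥ BD]
   → D = (-2, -7)
3. E_x = 7/4  [E divides AD with AE:ED = 1/4:3/4]
4. E_y = 5/4  [E divides AD with AE:ED = 1/4:3/4]
   → E = (7/4, 5/4)
5. F_x = 19/8  [line -3·x + -4·y + 141/8 = 0 ∩ |FD|² = 3577/32]
6. F_y = 21/8  [line -3·x + -4·y + 141/8 = 0 ∩ |FD|² = 3577/32]
   → F = (19/8, 21/8)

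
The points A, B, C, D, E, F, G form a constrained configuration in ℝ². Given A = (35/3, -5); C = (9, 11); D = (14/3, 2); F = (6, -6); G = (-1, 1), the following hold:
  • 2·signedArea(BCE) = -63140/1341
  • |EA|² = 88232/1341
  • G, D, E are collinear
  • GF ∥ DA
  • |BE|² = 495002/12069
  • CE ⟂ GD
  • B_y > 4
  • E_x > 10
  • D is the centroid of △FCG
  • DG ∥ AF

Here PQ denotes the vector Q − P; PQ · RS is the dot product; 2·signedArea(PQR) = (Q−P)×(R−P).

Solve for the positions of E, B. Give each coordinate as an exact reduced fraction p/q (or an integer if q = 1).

1. E_x = 1551/149  [G, D, E are collinear ∩ CE ⟂ GD]
2. E_y = 449/149  [G, D, E are collinear ∩ CE ⟂ GD]
   → E = (1551/149, 449/149)
3. B_x = 38/9  [line 1190/149·x + 210/149·y + -54040/1341 = 0 ∩ |BE|² = 495002/12069]
4. B_y = 14/3  [line 1190/149·x + 210/149·y + -54040/1341 = 0 ∩ |BE|² = 495002/12069]
   → B = (38/9, 14/3)

B = (38/9, 14/3)
E = (1551/149, 449/149)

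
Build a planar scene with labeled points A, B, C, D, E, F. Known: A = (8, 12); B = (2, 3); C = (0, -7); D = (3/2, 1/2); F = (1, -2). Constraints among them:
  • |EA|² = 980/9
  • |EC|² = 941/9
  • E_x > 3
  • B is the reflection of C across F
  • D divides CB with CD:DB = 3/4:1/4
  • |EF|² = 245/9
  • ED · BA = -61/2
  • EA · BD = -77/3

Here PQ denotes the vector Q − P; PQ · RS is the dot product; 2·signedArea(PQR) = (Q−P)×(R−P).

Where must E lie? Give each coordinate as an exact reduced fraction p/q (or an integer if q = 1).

1. E_x = 10/3  [ED · BA = -61/2 ∩ EA · BD = -77/3]
2. E_y = 8/3  [ED · BA = -61/2 ∩ EA · BD = -77/3]
   → E = (10/3, 8/3)

E = (10/3, 8/3)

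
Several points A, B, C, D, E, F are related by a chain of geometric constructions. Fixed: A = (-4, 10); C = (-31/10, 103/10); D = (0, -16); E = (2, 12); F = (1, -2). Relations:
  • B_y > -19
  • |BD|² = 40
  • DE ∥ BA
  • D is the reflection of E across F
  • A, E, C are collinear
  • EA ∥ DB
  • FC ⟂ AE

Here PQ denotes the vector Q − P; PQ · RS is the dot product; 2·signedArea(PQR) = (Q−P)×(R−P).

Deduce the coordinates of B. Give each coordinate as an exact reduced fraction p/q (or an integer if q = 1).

1. B_x = -6  [DE ∥ BA ∩ EA ∥ DB]
2. B_y = -18  [DE ∥ BA ∩ EA ∥ DB]
   → B = (-6, -18)

B = (-6, -18)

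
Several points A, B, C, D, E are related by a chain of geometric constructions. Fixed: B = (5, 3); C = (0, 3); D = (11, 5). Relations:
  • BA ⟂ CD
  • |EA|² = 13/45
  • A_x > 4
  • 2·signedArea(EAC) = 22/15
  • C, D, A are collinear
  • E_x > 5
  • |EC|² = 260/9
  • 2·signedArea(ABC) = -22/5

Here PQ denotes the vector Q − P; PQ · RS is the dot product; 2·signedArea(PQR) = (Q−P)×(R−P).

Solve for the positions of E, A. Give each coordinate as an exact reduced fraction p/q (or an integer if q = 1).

1. A_x = 121/25  [C, D, A are collinear ∩ BA ⟂ CD]
2. A_y = 97/25  [C, D, A are collinear ∩ BA ⟂ CD]
   → A = (121/25, 97/25)
3. E_x = 16/3  [line 22/25·x + -121/25·y + 979/75 = 0 ∩ |EA|² = 13/45]
4. E_y = 11/3  [line 22/25·x + -121/25·y + 979/75 = 0 ∩ |EA|² = 13/45]
   → E = (16/3, 11/3)

A = (121/25, 97/25)
E = (16/3, 11/3)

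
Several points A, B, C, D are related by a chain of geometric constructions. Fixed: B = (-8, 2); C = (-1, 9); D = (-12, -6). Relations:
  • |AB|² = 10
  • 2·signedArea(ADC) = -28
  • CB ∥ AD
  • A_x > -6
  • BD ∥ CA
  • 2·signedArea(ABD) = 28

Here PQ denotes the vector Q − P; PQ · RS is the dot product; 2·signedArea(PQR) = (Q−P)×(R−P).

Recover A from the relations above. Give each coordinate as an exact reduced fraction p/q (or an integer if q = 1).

1. A_x = -5  [CB ∥ AD ∩ BD ∥ CA]
2. A_y = 1  [CB ∥ AD ∩ BD ∥ CA]
   → A = (-5, 1)

A = (-5, 1)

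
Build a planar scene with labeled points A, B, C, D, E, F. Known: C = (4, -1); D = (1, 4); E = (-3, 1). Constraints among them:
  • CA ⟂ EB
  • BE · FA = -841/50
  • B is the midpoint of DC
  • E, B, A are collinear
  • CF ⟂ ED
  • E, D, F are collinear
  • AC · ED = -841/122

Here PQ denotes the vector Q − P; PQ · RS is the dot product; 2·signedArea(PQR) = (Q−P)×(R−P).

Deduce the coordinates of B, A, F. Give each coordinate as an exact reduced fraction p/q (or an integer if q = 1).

A = (459/122, 197/122)
B = (5/2, 3/2)
F = (13/25, 91/25)

1. B_x = 5/2  [B is the midpoint of DC]
2. B_y = 3/2  [B is the midpoint of DC]
   → B = (5/2, 3/2)
3. A_x = 459/122  [E, B, A are collinear ∩ CA ⟂ EB]
4. A_y = 197/122  [E, B, A are collinear ∩ CA ⟂ EB]
   → A = (459/122, 197/122)
5. F_x = 13/25  [E, D, F are collinear ∩ CF ⟂ ED]
6. F_y = 91/25  [E, D, F are collinear ∩ CF ⟂ ED]
   → F = (13/25, 91/25)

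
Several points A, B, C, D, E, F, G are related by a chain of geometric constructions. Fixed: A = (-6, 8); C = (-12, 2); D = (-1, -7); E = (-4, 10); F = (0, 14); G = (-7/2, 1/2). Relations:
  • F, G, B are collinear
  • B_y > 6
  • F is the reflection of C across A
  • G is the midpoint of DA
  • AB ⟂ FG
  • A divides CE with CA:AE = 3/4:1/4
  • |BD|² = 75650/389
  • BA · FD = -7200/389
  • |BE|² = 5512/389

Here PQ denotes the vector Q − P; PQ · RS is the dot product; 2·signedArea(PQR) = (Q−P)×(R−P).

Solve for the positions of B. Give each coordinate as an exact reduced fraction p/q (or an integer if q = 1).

1. B_x = -714/389  [F, G, B are collinear ∩ AB ⟂ FG]
2. B_y = 2692/389  [F, G, B are collinear ∩ AB ⟂ FG]
   → B = (-714/389, 2692/389)

B = (-714/389, 2692/389)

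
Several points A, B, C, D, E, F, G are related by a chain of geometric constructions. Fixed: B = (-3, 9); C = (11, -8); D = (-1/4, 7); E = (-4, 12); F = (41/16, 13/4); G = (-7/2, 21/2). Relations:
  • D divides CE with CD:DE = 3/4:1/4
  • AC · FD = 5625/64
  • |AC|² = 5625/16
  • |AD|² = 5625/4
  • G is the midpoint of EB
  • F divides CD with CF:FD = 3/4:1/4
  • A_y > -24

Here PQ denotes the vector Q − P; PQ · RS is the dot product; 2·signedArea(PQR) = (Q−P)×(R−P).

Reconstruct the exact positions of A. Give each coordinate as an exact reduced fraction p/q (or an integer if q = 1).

1. A_x = 89/4  [line 45/16·x + -15/4·y + -9525/64 = 0 ∩ |AC|² = 5625/16]
2. A_y = -23  [line 45/16·x + -15/4·y + -9525/64 = 0 ∩ |AC|² = 5625/16]
   → A = (89/4, -23)

A = (89/4, -23)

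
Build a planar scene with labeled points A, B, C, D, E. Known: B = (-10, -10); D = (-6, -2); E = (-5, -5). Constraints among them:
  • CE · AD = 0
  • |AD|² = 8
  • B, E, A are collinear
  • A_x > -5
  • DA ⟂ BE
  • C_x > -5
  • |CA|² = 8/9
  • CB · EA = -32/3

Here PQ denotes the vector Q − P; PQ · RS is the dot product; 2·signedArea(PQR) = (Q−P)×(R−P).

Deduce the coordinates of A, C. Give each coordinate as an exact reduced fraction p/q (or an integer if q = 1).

A = (-4, -4)
C = (-14/3, -14/3)

1. A_x = -4  [B, E, A are collinear ∩ DA ⟂ BE]
2. A_y = -4  [B, E, A are collinear ∩ DA ⟂ BE]
   → A = (-4, -4)
3. C_x = -14/3  [CE · AD = 0 ∩ CB · EA = -32/3]
4. C_y = -14/3  [CE · AD = 0 ∩ CB · EA = -32/3]
   → C = (-14/3, -14/3)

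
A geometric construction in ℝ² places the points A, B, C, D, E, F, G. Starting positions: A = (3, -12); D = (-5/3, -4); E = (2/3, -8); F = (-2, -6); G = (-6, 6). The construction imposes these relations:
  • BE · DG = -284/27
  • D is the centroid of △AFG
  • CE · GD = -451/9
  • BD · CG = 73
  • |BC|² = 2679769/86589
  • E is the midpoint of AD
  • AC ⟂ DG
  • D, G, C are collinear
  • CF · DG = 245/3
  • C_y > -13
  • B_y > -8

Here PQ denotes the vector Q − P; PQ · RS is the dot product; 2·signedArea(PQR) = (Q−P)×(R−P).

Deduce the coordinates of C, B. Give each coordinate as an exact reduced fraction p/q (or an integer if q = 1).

1. C_x = 2127/1069  [D, G, C are collinear ∩ AC ⟂ DG]
2. C_y = -13296/1069  [D, G, C are collinear ∩ AC ⟂ DG]
   → C = (2127/1069, -13296/1069)
3. B_x = -2/9  [line 8541/1069·x + -19710/1069·y + -142642/1069 = 0 ∩ |BC|² = 2679769/86589]
4. B_y = -22/3  [line 8541/1069·x + -19710/1069·y + -142642/1069 = 0 ∩ |BC|² = 2679769/86589]
   → B = (-2/9, -22/3)

B = (-2/9, -22/3)
C = (2127/1069, -13296/1069)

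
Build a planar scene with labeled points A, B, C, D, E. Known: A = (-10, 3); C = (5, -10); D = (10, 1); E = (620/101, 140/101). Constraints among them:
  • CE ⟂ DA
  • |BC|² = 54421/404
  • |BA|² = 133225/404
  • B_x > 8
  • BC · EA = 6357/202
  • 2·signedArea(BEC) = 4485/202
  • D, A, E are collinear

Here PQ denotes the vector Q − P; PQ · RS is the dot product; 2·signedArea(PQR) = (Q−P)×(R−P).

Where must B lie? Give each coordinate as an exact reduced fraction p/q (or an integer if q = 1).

1. B_x = 815/101  [line 1630/101·x + -163/101·y + -25917/202 = 0 ∩ |BA|² = 133225/404]
2. B_y = 241/202  [line 1630/101·x + -163/101·y + -25917/202 = 0 ∩ |BA|² = 133225/404]
   → B = (815/101, 241/202)

B = (815/101, 241/202)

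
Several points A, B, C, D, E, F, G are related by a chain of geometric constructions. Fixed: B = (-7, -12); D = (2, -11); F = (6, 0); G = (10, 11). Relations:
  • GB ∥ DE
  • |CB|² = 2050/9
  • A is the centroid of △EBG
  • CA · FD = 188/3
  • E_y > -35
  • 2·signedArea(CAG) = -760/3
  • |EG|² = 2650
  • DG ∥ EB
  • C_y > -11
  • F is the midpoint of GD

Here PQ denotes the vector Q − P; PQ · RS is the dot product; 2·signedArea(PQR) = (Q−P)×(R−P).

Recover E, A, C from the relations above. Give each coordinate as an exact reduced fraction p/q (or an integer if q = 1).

A = (-4, -35/3)
C = (8, -31/3)
E = (-15, -34)

1. E_x = -15  [DG ∥ EB ∩ GB ∥ DE]
2. E_y = -34  [DG ∥ EB ∩ GB ∥ DE]
   → E = (-15, -34)
3. A_x = -4  [A is the centroid of △EBG]
4. A_y = -35/3  [A is the centroid of △EBG]
   → A = (-4, -35/3)
5. C_x = 8  [CA · FD = 188/3 ∩ 2·signedArea(CAG) = -760/3]
6. C_y = -31/3  [CA · FD = 188/3 ∩ 2·signedArea(CAG) = -760/3]
   → C = (8, -31/3)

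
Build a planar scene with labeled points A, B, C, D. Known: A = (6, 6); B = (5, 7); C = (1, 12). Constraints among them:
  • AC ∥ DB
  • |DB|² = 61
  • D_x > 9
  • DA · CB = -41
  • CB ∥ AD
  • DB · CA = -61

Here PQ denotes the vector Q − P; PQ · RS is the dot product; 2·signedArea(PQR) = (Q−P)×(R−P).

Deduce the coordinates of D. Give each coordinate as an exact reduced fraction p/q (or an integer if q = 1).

D = (10, 1)

1. D_x = 10  [AC ∥ DB ∩ CB ∥ AD]
2. D_y = 1  [AC ∥ DB ∩ CB ∥ AD]
   → D = (10, 1)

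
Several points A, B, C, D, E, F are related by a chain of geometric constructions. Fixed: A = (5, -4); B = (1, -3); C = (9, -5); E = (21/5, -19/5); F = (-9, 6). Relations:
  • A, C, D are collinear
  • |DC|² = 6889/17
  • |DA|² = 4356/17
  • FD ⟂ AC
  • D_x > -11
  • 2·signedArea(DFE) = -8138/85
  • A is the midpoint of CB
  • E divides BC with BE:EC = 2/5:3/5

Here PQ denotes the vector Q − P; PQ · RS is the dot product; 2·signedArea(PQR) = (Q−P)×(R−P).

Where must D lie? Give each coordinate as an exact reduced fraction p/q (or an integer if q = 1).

1. D_x = -179/17  [A, C, D are collinear ∩ FD ⟂ AC]
2. D_y = -2/17  [A, C, D are collinear ∩ FD ⟂ AC]
   → D = (-179/17, -2/17)

D = (-179/17, -2/17)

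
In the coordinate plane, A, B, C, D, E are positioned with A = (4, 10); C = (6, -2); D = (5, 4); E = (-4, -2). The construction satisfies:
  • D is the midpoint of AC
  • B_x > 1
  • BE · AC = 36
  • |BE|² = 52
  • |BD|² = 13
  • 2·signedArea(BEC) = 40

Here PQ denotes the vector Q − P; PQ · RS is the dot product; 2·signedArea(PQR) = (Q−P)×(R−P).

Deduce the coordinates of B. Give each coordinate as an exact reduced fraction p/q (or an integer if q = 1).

B = (2, 2)

1. B_x = 2  [BE · AC = 36 ∩ 2·signedArea(BEC) = 40]
2. B_y = 2  [BE · AC = 36 ∩ 2·signedArea(BEC) = 40]
   → B = (2, 2)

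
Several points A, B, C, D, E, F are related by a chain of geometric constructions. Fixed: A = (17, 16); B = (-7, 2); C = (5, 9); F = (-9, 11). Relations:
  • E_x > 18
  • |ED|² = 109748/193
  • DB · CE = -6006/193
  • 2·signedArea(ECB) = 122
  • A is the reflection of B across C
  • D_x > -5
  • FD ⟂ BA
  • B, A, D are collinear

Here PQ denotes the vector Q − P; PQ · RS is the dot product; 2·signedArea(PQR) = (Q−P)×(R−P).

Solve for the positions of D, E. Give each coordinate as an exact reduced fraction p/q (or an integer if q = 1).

D = (-883/193, 659/193)
E = (19, 7)

1. D_x = -883/193  [B, A, D are collinear ∩ FD ⟂ BA]
2. D_y = 659/193  [B, A, D are collinear ∩ FD ⟂ BA]
   → D = (-883/193, 659/193)
3. E_x = 19  [2·signedArea(ECB) = 122 ∩ DB · CE = -6006/193]
4. E_y = 7  [2·signedArea(ECB) = 122 ∩ DB · CE = -6006/193]
   → E = (19, 7)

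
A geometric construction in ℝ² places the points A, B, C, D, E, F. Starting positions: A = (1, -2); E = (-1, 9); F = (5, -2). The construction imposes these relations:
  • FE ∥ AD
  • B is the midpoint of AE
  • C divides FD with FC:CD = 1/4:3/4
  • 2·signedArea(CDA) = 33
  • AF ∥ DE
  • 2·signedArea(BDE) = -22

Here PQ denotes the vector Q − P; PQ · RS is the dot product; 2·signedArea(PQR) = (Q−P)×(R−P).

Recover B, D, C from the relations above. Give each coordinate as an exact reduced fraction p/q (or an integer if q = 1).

1. B_x = 0  [B is the midpoint of AE]
2. B_y = 7/2  [B is the midpoint of AE]
   → B = (0, 7/2)
3. D_x = -5  [AF ∥ DE ∩ FE ∥ AD]
4. D_y = 9  [AF ∥ DE ∩ FE ∥ AD]
   → D = (-5, 9)
5. C_x = 5/2  [C divides FD with FC:CD = 1/4:3/4]
6. C_y = 3/4  [C divides FD with FC:CD = 1/4:3/4]
   → C = (5/2, 3/4)

B = (0, 7/2)
C = (5/2, 3/4)
D = (-5, 9)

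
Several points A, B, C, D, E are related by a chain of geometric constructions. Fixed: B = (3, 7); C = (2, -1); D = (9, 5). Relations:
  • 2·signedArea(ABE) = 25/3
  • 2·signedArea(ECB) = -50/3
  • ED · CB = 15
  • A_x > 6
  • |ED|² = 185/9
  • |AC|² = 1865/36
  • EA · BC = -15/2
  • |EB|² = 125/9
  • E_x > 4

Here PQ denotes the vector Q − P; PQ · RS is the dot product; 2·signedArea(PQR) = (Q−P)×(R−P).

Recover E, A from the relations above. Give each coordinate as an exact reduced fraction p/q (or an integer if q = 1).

A = (41/6, 13/3)
E = (14/3, 11/3)

1. E_x = 14/3  [2·signedArea(ECB) = -50/3 ∩ ED · CB = 15]
2. E_y = 11/3  [2·signedArea(ECB) = -50/3 ∩ ED · CB = 15]
   → E = (14/3, 11/3)
3. A_x = 41/6  [2·signedArea(ABE) = 25/3 ∩ EA · BC = -15/2]
4. A_y = 13/3  [2·signedArea(ABE) = 25/3 ∩ EA · BC = -15/2]
   → A = (41/6, 13/3)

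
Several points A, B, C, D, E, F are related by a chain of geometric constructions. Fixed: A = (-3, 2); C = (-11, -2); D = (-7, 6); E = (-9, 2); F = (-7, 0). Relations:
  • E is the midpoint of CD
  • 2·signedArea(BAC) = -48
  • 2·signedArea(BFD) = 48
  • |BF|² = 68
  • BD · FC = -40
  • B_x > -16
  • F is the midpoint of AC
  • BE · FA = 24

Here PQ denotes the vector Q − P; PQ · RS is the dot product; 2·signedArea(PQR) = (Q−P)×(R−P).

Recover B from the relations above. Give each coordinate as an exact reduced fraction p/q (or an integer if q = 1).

1. B_x = -15  [2·signedArea(BFD) = 48 ∩ 2·signedArea(BAC) = -48]
2. B_y = 2  [2·signedArea(BFD) = 48 ∩ 2·signedArea(BAC) = -48]
   → B = (-15, 2)

B = (-15, 2)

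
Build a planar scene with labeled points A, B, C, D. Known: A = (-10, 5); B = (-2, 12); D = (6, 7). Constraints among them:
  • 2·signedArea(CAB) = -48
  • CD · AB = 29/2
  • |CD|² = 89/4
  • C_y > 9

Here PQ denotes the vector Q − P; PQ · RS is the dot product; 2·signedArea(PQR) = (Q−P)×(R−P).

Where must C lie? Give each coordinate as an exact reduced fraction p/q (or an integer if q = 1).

C = (2, 19/2)

1. C_x = 2  [CD · AB = 29/2 ∩ 2·signedArea(CAB) = -48]
2. C_y = 19/2  [CD · AB = 29/2 ∩ 2·signedArea(CAB) = -48]
   → C = (2, 19/2)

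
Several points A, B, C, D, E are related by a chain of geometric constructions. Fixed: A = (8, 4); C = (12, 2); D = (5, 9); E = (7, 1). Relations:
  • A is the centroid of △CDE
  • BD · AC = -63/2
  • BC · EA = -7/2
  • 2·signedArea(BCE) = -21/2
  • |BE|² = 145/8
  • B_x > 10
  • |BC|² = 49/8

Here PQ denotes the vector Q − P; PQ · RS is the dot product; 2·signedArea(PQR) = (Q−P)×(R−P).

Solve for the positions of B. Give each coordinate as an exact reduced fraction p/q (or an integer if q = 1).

B = (41/4, 15/4)

1. B_x = 41/4  [2·signedArea(BCE) = -21/2 ∩ BD · AC = -63/2]
2. B_y = 15/4  [2·signedArea(BCE) = -21/2 ∩ BD · AC = -63/2]
   → B = (41/4, 15/4)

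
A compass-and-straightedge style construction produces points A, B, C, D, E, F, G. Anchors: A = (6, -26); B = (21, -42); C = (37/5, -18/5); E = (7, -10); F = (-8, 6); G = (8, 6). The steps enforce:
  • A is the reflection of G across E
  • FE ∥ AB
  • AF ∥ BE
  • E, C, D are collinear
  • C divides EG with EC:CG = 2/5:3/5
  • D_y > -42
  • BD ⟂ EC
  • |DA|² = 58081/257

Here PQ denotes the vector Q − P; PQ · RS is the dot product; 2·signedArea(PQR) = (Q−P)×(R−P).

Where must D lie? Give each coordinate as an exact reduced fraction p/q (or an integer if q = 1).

D = (1301/257, -10538/257)

1. D_x = 1301/257  [E, C, D are collinear ∩ BD ⟂ EC]
2. D_y = -10538/257  [E, C, D are collinear ∩ BD ⟂ EC]
   → D = (1301/257, -10538/257)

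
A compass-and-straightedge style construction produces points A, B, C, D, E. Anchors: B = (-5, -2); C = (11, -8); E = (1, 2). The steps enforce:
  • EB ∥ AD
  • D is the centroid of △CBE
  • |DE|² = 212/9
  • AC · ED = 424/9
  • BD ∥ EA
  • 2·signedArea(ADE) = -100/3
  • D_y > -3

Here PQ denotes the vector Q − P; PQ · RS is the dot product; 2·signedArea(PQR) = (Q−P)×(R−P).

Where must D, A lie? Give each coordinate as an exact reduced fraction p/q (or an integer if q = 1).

A = (25/3, 4/3)
D = (7/3, -8/3)

1. D_x = 7/3  [D is the centroid of △CBE]
2. D_y = -8/3  [D is the centroid of △CBE]
   → D = (7/3, -8/3)
3. A_x = 25/3  [EB ∥ AD ∩ BD ∥ EA]
4. A_y = 4/3  [EB ∥ AD ∩ BD ∥ EA]
   → A = (25/3, 4/3)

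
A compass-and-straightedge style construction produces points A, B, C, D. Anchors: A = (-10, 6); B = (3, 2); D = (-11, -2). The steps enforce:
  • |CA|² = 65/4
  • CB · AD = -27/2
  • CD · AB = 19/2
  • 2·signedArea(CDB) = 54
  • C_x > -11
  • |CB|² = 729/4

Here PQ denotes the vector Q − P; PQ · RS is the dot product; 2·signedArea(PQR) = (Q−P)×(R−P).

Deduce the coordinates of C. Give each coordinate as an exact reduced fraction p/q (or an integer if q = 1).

1. C_x = -21/2  [CD · AB = 19/2 ∩ CB · AD = -27/2]
2. C_y = 2  [CD · AB = 19/2 ∩ CB · AD = -27/2]
   → C = (-21/2, 2)

C = (-21/2, 2)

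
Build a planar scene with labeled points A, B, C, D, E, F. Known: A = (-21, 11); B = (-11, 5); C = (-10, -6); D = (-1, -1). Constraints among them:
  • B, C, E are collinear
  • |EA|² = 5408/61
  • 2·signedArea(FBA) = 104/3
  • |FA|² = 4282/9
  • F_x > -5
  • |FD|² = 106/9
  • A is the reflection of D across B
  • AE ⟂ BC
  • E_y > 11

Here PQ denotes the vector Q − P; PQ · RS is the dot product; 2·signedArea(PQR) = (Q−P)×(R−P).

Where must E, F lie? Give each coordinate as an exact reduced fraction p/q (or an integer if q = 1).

1. E_x = -709/61  [B, C, E are collinear ∩ AE ⟂ BC]
2. E_y = 723/61  [B, C, E are collinear ∩ AE ⟂ BC]
   → E = (-709/61, 723/61)
3. F_x = -4  [line -6·x + -10·y + -152/3 = 0 ∩ |FA|² = 4282/9]
4. F_y = -8/3  [line -6·x + -10·y + -152/3 = 0 ∩ |FA|² = 4282/9]
   → F = (-4, -8/3)

E = (-709/61, 723/61)
F = (-4, -8/3)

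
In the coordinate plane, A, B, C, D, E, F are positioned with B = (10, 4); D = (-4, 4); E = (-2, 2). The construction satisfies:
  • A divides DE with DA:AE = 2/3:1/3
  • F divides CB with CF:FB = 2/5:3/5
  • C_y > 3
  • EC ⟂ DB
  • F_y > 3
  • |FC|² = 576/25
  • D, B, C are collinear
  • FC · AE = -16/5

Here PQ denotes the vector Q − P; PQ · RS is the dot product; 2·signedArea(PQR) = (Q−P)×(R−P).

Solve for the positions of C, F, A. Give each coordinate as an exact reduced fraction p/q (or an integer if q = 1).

A = (-8/3, 8/3)
C = (-2, 4)
F = (14/5, 4)

1. C_x = -2  [D, B, C are collinear ∩ EC ⟂ DB]
2. C_y = 4  [D, B, C are collinear ∩ EC ⟂ DB]
   → C = (-2, 4)
3. F_x = 14/5  [F divides CB with CF:FB = 2/5:3/5]
4. F_y = 4  [F divides CB with CF:FB = 2/5:3/5]
   → F = (14/5, 4)
5. A_x = -8/3  [A divides DE with DA:AE = 2/3:1/3]
6. A_y = 8/3  [A divides DE with DA:AE = 2/3:1/3]
   → A = (-8/3, 8/3)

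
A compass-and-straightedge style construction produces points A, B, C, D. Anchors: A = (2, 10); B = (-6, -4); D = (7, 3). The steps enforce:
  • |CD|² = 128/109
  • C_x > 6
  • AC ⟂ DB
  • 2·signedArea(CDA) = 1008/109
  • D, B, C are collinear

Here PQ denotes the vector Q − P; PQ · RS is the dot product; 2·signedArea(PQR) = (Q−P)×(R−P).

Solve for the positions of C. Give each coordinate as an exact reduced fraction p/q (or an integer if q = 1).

C = (659/109, 271/109)

1. C_x = 659/109  [D, B, C are collinear ∩ AC ⟂ DB]
2. C_y = 271/109  [D, B, C are collinear ∩ AC ⟂ DB]
   → C = (659/109, 271/109)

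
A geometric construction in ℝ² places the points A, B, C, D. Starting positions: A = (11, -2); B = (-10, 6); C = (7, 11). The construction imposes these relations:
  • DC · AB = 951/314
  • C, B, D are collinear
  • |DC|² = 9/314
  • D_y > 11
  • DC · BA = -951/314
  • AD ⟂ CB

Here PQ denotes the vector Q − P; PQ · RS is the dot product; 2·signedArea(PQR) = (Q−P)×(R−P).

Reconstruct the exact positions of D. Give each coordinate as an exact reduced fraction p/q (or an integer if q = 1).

1. D_x = 2249/314  [C, B, D are collinear ∩ AD ⟂ CB]
2. D_y = 3469/314  [C, B, D are collinear ∩ AD ⟂ CB]
   → D = (2249/314, 3469/314)

D = (2249/314, 3469/314)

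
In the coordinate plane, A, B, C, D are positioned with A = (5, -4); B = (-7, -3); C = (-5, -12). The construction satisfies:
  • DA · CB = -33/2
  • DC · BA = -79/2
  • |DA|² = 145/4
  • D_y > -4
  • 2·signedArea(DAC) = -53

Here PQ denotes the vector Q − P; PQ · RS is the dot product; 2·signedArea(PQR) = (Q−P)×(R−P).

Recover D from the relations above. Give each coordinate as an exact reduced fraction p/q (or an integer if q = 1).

1. D_x = -1  [DA · CB = -33/2 ∩ 2·signedArea(DAC) = -53]
2. D_y = -7/2  [DA · CB = -33/2 ∩ 2·signedArea(DAC) = -53]
   → D = (-1, -7/2)

D = (-1, -7/2)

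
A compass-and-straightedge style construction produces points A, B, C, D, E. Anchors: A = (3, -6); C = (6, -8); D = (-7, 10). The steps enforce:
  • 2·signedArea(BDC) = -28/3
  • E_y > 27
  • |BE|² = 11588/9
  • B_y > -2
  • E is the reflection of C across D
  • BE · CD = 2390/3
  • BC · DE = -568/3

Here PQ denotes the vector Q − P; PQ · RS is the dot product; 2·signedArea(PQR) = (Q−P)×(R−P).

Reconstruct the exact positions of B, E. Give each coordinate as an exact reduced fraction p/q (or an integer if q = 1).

B = (2/3, -4/3)
E = (-20, 28)

1. E_x = -20  [E is the reflection of C across D]
2. E_y = 28  [E is the reflection of C across D]
   → E = (-20, 28)
3. B_x = 2/3  [BE · CD = 2390/3 ∩ 2·signedArea(BDC) = -28/3]
4. B_y = -4/3  [BE · CD = 2390/3 ∩ 2·signedArea(BDC) = -28/3]
   → B = (2/3, -4/3)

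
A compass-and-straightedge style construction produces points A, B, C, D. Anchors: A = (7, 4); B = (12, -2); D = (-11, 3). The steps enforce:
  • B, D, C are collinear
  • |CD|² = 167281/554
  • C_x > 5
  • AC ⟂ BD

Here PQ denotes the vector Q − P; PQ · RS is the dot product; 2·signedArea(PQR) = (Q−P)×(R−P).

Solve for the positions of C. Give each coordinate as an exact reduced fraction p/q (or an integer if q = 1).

1. C_x = 3313/554  [B, D, C are collinear ∩ AC ⟂ BD]
2. C_y = -383/554  [B, D, C are collinear ∩ AC ⟂ BD]
   → C = (3313/554, -383/554)

C = (3313/554, -383/554)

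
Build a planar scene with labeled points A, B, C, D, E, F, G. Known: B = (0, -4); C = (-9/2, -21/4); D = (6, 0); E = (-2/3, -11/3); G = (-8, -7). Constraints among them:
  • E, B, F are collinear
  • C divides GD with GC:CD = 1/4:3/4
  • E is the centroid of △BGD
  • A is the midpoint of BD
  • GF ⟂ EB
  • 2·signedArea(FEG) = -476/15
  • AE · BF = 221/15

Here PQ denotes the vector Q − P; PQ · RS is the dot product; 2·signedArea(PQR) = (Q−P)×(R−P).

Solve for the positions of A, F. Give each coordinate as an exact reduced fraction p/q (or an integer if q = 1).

1. A_x = 3  [A is the midpoint of BD]
2. A_y = -2  [A is the midpoint of BD]
   → A = (3, -2)
3. F_x = -26/5  [E, B, F are collinear ∩ GF ⟂ EB]
4. F_y = -7/5  [E, B, F are collinear ∩ GF ⟂ EB]
   → F = (-26/5, -7/5)

A = (3, -2)
F = (-26/5, -7/5)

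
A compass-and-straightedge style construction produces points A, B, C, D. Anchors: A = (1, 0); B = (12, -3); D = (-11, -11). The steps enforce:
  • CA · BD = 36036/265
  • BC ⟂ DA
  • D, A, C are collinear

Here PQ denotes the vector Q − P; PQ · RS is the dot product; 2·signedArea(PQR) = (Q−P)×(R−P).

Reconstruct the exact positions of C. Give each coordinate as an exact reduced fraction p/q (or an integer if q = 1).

C = (1453/265, 1089/265)

1. C_x = 1453/265  [D, A, C are collinear ∩ BC ⟂ DA]
2. C_y = 1089/265  [D, A, C are collinear ∩ BC ⟂ DA]
   → C = (1453/265, 1089/265)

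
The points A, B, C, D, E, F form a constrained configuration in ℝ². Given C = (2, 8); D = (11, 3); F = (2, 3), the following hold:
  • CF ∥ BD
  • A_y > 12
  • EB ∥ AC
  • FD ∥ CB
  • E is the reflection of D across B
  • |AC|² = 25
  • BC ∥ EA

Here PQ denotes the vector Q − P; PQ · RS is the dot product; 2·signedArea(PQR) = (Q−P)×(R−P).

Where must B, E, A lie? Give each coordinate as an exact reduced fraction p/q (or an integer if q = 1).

1. B_x = 11  [CF ∥ BD ∩ FD ∥ CB]
2. B_y = 8  [CF ∥ BD ∩ FD ∥ CB]
   → B = (11, 8)
3. E_x = 11  [E is the reflection of D across B]
4. E_y = 13  [E is the reflection of D across B]
   → E = (11, 13)
5. A_x = 2  [EB ∥ AC ∩ BC ∥ EA]
6. A_y = 13  [EB ∥ AC ∩ BC ∥ EA]
   → A = (2, 13)

A = (2, 13)
B = (11, 8)
E = (11, 13)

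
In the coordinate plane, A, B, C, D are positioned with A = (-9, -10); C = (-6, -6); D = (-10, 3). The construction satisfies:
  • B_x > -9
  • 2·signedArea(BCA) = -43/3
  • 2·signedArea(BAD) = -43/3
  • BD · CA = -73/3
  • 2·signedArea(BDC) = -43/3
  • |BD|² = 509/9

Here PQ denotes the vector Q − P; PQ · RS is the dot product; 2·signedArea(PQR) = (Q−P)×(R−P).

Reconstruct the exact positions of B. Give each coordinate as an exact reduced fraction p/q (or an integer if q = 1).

B = (-25/3, -13/3)

1. B_x = -25/3  [2·signedArea(BAD) = -43/3 ∩ BD · CA = -73/3]
2. B_y = -13/3  [2·signedArea(BAD) = -43/3 ∩ BD · CA = -73/3]
   → B = (-25/3, -13/3)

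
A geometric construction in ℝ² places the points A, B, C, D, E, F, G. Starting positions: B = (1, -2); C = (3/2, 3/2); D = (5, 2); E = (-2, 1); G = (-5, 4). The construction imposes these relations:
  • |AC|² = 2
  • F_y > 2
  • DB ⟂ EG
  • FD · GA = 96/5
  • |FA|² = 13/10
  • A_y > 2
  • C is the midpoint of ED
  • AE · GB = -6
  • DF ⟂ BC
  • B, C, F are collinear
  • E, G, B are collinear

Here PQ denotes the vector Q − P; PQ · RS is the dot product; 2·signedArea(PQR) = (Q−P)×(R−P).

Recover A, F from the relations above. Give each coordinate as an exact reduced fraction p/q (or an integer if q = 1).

A = (1/2, 5/2)
F = (41/25, 62/25)

1. A_x = 1/2  [line -6·x + 6·y + -12 = 0 ∩ |AC|² = 2]
2. A_y = 5/2  [line -6·x + 6·y + -12 = 0 ∩ |AC|² = 2]
   → A = (1/2, 5/2)
3. F_x = 41/25  [B, C, F are collinear ∩ DF ⟂ BC]
4. F_y = 62/25  [B, C, F are collinear ∩ DF ⟂ BC]
   → F = (41/25, 62/25)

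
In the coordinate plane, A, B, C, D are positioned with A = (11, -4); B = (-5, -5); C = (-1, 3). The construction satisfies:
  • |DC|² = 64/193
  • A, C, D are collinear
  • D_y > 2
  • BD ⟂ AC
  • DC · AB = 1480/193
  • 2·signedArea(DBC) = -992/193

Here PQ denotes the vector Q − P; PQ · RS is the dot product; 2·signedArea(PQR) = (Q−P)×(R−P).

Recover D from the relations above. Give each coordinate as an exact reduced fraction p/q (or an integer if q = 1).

D = (-97/193, 523/193)

1. D_x = -97/193  [A, C, D are collinear ∩ BD ⟂ AC]
2. D_y = 523/193  [A, C, D are collinear ∩ BD ⟂ AC]
   → D = (-97/193, 523/193)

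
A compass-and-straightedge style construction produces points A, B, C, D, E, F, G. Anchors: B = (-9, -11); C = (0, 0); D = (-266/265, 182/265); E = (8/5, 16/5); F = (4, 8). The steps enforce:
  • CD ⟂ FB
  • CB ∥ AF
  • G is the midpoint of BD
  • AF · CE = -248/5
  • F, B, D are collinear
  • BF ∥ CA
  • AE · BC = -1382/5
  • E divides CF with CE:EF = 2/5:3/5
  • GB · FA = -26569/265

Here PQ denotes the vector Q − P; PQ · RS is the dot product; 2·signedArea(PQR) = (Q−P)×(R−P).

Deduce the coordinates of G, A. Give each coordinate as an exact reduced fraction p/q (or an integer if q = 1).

1. G_x = -2651/530  [G is the midpoint of BD]
2. G_y = -2733/530  [G is the midpoint of BD]
   → G = (-2651/530, -2733/530)
3. A_x = 13  [CB ∥ AF ∩ BF ∥ CA]
4. A_y = 19  [CB ∥ AF ∩ BF ∥ CA]
   → A = (13, 19)

A = (13, 19)
G = (-2651/530, -2733/530)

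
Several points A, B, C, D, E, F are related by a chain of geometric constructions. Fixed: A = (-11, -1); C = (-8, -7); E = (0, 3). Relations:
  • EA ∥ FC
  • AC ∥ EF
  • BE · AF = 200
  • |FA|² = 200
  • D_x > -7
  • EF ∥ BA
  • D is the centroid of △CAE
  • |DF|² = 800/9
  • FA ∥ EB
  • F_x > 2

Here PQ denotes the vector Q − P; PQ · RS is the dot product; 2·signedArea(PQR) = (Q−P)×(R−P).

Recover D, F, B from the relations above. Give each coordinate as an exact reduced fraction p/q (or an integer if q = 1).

1. D_x = -19/3  [D is the centroid of △CAE]
2. D_y = -5/3  [D is the centroid of △CAE]
   → D = (-19/3, -5/3)
3. F_x = 3  [EA ∥ FC ∩ AC ∥ EF]
4. F_y = -3  [EA ∥ FC ∩ AC ∥ EF]
   → F = (3, -3)
5. B_x = -14  [EF ∥ BA ∩ FA ∥ EB]
6. B_y = 5  [EF ∥ BA ∩ FA ∥ EB]
   → B = (-14, 5)

B = (-14, 5)
D = (-19/3, -5/3)
F = (3, -3)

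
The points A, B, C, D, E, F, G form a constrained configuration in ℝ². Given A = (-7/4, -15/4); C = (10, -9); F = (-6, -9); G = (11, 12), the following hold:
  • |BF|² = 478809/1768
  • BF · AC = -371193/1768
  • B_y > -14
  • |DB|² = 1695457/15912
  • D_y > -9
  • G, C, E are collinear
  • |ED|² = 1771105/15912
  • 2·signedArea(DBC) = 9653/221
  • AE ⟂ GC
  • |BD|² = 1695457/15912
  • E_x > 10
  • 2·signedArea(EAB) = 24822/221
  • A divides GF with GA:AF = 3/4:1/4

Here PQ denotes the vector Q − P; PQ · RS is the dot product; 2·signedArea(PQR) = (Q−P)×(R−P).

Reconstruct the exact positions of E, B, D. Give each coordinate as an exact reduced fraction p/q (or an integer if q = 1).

1. E_x = 9037/884  [G, C, E are collinear ∩ AE ⟂ GC]
2. E_y = -3819/884  [G, C, E are collinear ∩ AE ⟂ GC]
   → E = (9037/884, -3819/884)
3. B_x = 8643/884  [BF · AC = -371193/1768 ∩ 2·signedArea(EAB) = 24822/221]
4. B_y = -12093/884  [BF · AC = -371193/1768 ∩ 2·signedArea(EAB) = 24822/221]
   → B = (8643/884, -12093/884)
5. D_x = 448/663  [line -4137/884·x + 197/884·y + 4531/884 = 0 ∩ |DB|² = 1695457/15912]
6. D_y = -1947/221  [line -4137/884·x + 197/884·y + 4531/884 = 0 ∩ |DB|² = 1695457/15912]
   → D = (448/663, -1947/221)

B = (8643/884, -12093/884)
D = (448/663, -1947/221)
E = (9037/884, -3819/884)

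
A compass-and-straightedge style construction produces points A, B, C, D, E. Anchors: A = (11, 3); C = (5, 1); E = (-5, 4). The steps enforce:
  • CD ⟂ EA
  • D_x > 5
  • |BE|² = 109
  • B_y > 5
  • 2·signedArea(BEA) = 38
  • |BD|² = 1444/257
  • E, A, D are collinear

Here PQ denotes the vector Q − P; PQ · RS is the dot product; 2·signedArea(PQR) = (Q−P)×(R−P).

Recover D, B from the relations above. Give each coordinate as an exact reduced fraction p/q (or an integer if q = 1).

1. D_x = 1323/257  [E, A, D are collinear ∩ CD ⟂ EA]
2. D_y = 865/257  [E, A, D are collinear ∩ CD ⟂ EA]
   → D = (1323/257, 865/257)
3. B_x = 1361/257  [line 1·x + 16·y + -97 = 0 ∩ |BD|² = 1444/257]
4. B_y = 1473/257  [line 1·x + 16·y + -97 = 0 ∩ |BD|² = 1444/257]
   → B = (1361/257, 1473/257)

B = (1361/257, 1473/257)
D = (1323/257, 865/257)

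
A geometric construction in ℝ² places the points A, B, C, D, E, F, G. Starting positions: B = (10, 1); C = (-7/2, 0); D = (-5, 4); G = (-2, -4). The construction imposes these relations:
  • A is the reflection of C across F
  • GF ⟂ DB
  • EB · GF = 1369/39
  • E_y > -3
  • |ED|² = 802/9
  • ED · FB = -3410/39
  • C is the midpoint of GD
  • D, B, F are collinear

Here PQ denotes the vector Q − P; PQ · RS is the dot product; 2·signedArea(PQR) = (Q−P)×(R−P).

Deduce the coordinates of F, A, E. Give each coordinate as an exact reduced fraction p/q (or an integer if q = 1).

1. F_x = -15/26  [D, B, F are collinear ∩ GF ⟂ DB]
2. F_y = 81/26  [D, B, F are collinear ∩ GF ⟂ DB]
   → F = (-15/26, 81/26)
3. A_x = 61/26  [A is the reflection of C across F]
4. A_y = 81/13  [A is the reflection of C across F]
   → A = (61/26, 81/13)
5. E_x = 2  [ED · FB = -3410/39 ∩ EB · GF = 1369/39]
6. E_y = -7/3  [ED · FB = -3410/39 ∩ EB · GF = 1369/39]
   → E = (2, -7/3)

A = (61/26, 81/13)
E = (2, -7/3)
F = (-15/26, 81/26)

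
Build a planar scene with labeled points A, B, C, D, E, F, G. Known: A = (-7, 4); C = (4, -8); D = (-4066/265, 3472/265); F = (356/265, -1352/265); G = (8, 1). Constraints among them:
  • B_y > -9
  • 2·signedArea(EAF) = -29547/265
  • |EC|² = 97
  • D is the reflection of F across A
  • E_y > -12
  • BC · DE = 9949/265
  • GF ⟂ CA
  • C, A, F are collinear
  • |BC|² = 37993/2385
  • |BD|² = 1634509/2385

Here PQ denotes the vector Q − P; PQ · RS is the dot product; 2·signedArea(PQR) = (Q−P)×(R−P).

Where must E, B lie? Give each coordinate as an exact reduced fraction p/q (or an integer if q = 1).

1. E_x = -1408/265  [line 2412/265·x + 2211/265·y + 37587/265 = 0 ∩ |EC|² = 97]
2. E_y = -2969/265  [line 2412/265·x + 2211/265·y + 37587/265 = 0 ∩ |EC|² = 97]
   → E = (-1408/265, -2969/265)
3. B_x = 8/795  [line -2658/265·x + 6441/265·y + 52211/265 = 0 ∩ |BD|² = 1634509/2385]
4. B_y = -2147/265  [line -2658/265·x + 6441/265·y + 52211/265 = 0 ∩ |BD|² = 1634509/2385]
   → B = (8/795, -2147/265)

B = (8/795, -2147/265)
E = (-1408/265, -2969/265)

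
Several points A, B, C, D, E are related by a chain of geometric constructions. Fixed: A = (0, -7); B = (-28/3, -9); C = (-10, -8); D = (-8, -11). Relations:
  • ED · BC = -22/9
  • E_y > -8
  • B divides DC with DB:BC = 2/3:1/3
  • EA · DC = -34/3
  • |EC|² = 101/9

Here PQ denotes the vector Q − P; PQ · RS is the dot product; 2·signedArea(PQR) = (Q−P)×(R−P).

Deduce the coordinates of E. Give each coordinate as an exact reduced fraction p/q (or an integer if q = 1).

1. E_x = -20/3  [line 2·x + -3·y + -29/3 = 0 ∩ |EC|² = 101/9]
2. E_y = -23/3  [line 2·x + -3·y + -29/3 = 0 ∩ |EC|² = 101/9]
   → E = (-20/3, -23/3)

E = (-20/3, -23/3)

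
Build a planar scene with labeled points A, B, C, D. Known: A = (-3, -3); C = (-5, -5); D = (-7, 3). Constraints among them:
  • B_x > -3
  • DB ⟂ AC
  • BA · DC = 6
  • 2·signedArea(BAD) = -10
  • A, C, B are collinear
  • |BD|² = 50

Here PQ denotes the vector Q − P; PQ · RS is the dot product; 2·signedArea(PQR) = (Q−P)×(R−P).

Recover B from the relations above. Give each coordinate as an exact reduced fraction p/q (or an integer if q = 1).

B = (-2, -2)

1. B_x = -2  [A, C, B are collinear ∩ DB ⟂ AC]
2. B_y = -2  [A, C, B are collinear ∩ DB ⟂ AC]
   → B = (-2, -2)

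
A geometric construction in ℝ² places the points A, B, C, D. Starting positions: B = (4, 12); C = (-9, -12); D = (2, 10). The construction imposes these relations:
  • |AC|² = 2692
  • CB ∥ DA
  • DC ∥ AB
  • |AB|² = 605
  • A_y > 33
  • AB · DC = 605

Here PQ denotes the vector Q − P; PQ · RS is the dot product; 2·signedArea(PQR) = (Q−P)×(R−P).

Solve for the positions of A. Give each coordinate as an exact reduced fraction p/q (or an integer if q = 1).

A = (15, 34)

1. A_x = 15  [DC ∥ AB ∩ CB ∥ DA]
2. A_y = 34  [DC ∥ AB ∩ CB ∥ DA]
   → A = (15, 34)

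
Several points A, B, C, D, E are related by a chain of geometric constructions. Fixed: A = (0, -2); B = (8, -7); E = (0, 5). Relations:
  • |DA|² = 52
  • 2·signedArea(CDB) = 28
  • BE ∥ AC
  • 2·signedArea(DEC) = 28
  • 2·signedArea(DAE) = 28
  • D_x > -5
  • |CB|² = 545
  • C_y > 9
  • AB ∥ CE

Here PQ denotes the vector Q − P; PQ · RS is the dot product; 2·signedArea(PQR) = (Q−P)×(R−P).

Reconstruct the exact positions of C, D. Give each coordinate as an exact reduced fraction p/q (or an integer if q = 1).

C = (-8, 10)
D = (-4, 4)

1. C_x = -8  [AB ∥ CE ∩ BE ∥ AC]
2. C_y = 10  [AB ∥ CE ∩ BE ∥ AC]
   → C = (-8, 10)
3. D_x = -4  [2·signedArea(DAE) = 28 ∩ 2·signedArea(CDB) = 28]
4. D_y = 4  [2·signedArea(DAE) = 28 ∩ 2·signedArea(CDB) = 28]
   → D = (-4, 4)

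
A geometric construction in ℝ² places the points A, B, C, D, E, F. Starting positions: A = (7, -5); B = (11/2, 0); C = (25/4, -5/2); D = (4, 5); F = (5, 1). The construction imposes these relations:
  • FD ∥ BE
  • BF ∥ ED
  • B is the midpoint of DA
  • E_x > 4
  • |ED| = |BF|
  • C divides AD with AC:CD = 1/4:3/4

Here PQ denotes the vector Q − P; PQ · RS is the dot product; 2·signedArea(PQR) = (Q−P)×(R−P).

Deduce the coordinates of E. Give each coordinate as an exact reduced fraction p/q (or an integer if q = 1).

1. E_x = 9/2  [BF ∥ ED ∩ FD ∥ BE]
2. E_y = 4  [BF ∥ ED ∩ FD ∥ BE]
   → E = (9/2, 4)

E = (9/2, 4)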